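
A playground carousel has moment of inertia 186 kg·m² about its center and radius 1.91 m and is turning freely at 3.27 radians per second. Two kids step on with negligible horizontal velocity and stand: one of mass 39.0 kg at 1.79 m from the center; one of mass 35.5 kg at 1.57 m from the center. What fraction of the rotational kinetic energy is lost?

No external torque acts about the center; L_before = L_after.
Added inertia Σmr² = (39.0)(1.79)² + (35.5)(1.57)² = 212.5 kg·m²; I_f = 186.0 + 212.5 = 398.5 kg·m².
ω_f = I_p ω_i / I_f = (186.0)(3.27) / 398.5 = 1.526 rad/s.
KE_i = ½(186.0)(3.270 rad/s)² = 994.4 J; KE_f = ½(398.5)(1.526)² = 464.2 J.
Fraction lost = 0.5332.

fraction ≈ 0.533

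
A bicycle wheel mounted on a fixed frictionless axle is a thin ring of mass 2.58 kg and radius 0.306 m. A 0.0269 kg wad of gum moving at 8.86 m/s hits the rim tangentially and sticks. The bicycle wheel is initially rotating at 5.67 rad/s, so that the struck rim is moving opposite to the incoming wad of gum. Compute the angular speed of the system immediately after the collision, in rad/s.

|ω_f| ≈ 5.31 rad/s

About the axle the impulsive forces during the collision are internal, so angular momentum about that axis is conserved.
I_p = (2.58)(0.306)² = 0.2416 kg·m². Taking the sense of the wad of gum's angular momentum as positive, L_{wad} = m v R = (0.0269)(8.86)(0.306) = 0.07293 kg·m²/s.
L_i = −I_p ω_p + m v R = −(0.2416)(5.67) + 0.07293 = -1.297 kg·m²/s.
After sticking, I_f = I_p + m R² = 0.2416 + (0.0269)(0.306)² = 0.2441 kg·m².
ω_f = L_i / I_f = -1.297 / 0.2441 = -5.313 rad/s.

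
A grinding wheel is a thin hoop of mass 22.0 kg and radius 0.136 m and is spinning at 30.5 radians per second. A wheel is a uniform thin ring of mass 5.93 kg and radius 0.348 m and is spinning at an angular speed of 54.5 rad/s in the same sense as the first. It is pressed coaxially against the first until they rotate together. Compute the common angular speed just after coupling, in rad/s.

|ω_f| ≈ 45.8 rad/s

No external torque acts about the common axis, so total angular momentum is conserved.
Moments of inertia: I_A = (22.0)(0.136)² = 0.4069 kg·m²; I_B = (5.93)(0.348)² = 0.7181 kg·m².
Taking A's sense as positive: L = (0.4069)(30.5) + (0.7181)(54.5) = 51.55 kg·m²·rad/s.
Combined I = 0.4069 + 0.7181 = 1.125 kg·m².
ω_f = L / I = 51.55 / 1.125 = 45.82 rad/s.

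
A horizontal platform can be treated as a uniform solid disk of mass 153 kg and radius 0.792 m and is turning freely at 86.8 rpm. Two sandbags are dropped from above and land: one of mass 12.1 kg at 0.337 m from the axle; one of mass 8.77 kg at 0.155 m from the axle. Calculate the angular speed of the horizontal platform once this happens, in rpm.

ω_f ≈ 84.0 rpm

The added mass arrives with no angular momentum about the axle, and any external torque about the axle is negligible, so the system's angular momentum is conserved.
I_p = ½(153)(0.792)² = 47.99 kg·m².
Added inertia Σmr² = (12.1)(0.337)² + (8.77)(0.155)² = 1.585 kg·m²; I_f = 47.99 + 1.585 = 49.57 kg·m².
ω_f = I_p ω_i / I_f = (47.99)(86.8) / 49.57 = 84.02 rpm.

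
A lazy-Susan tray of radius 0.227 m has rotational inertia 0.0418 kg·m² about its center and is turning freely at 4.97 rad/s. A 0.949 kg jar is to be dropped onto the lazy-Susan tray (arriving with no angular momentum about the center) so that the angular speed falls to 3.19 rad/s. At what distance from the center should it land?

r ≈ 0.157 m

No external torque acts about the center; L_before = L_after.
I_p ω_i = (I_p + m r²) ω_f ⇒ m r² = I_p(ω_i/ω_f − 1) = 0.04180(4.97/3.19 − 1) = 0.02332 kg·m².
r = √(0.02332/0.949) = 0.1568 m.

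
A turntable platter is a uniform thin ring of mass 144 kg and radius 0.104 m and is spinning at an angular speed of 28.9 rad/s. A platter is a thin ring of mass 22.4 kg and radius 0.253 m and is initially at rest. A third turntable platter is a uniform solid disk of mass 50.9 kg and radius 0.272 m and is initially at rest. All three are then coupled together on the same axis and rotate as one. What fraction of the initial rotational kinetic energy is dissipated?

No external torque acts about the common axis, so total angular momentum is conserved.
Moments of inertia: I_A = (144)(0.104)² = 1.558 kg·m²; I_B = (22.4)(0.253)² = 1.434 kg·m²; I_C = ½(50.9)(0.272)² = 1.883 kg·m².
Taking A's sense as positive: L = (1.558)(28.9) = 45.01 kg·m²·rad/s.
Combined I = 1.558 + 1.434 + 1.883 = 4.874 kg·m².
ω_f = L / I = 45.01 / 4.874 = 9.235 rad/s.
KE_i = ½ΣIω² = 650.4 J; KE_f = ½(4.874)(9.235)² = 207.8 J.
Fraction dissipated = (KE_i − KE_f)/KE_i = 0.6805.

fraction ≈ 0.680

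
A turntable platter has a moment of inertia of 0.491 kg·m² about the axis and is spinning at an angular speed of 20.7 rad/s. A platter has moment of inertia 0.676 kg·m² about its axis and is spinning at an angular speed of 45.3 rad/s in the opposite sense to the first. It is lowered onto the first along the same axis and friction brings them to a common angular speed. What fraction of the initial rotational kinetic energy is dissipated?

fraction ≈ 0.775

No external torque acts about the common axis, so total angular momentum is conserved.
Taking A's sense as positive: L = (0.4910)(20.7) − (0.6760)(45.3) = -20.46 kg·m²·rad/s.
Combined I = 0.4910 + 0.6760 = 1.167 kg·m².
ω_f = L / I = -20.46 / 1.167 = -17.53 rad/s.
KE_i = ½ΣIω² = 798.8 J; KE_f = ½(1.167)(17.53)² = 179.3 J.
Fraction dissipated = (KE_i − KE_f)/KE_i = 0.7755.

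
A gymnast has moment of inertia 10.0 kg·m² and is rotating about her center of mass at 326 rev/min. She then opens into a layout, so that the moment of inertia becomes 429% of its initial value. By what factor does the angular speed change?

With no external torque about the axis, L is conserved: I₁ω₁ = I₂ω₂.
I₂ = 4.29 × 10.0 = 42.90 kg·m².
ω₂/ω₁ = I₁/I₂ = 10.00 / 42.90 = 0.2331.

ω₂/ω₁ ≈ 0.233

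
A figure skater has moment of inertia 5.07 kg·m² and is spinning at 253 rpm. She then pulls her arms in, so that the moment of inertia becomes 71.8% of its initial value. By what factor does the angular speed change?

ω₂/ω₁ ≈ 1.39

No external torque acts about the spin axis, so angular momentum is conserved.
I₂ = 0.718 × 5.07 = 3.640 kg·m².
ω₂/ω₁ = I₁/I₂ = 5.070 / 3.640 = 1.393.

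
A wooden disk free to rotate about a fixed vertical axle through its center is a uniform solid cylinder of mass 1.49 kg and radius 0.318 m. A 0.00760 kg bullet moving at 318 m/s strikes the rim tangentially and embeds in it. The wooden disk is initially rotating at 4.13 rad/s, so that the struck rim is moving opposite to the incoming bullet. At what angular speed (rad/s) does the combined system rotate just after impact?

The axle reaction passes through the axle and exerts no torque about it; angular momentum about the axle is conserved through the impact.
I_p = ½(1.49)(0.318)² = 0.07534 kg·m². Taking the sense of the bullet's angular momentum as positive, L_{bullet} = m v R = (0.00760)(318)(0.318) = 0.7685 kg·m²/s.
L_i = −I_p ω_p + m v R = −(0.07534)(4.13) + 0.7685 = 0.4574 kg·m²/s.
After sticking, I_f = I_p + m R² = 0.07534 + (0.00760)(0.318)² = 0.07611 kg·m².
ω_f = L_i / I_f = 0.4574 / 0.07611 = 6.010 rad/s.

|ω_f| ≈ 6.01 rad/s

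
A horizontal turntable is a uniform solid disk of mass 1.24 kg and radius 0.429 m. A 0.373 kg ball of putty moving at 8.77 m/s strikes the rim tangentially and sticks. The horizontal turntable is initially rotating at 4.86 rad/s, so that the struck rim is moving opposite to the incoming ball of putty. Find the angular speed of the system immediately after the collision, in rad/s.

About the axle the impulsive forces during the collision are internal, so angular momentum about that axis is conserved.
I_p = ½(1.24)(0.429)² = 0.1141 kg·m². Taking the sense of the ball of putty's angular momentum as positive, L_{ball} = m v R = (0.373)(8.77)(0.429) = 1.403 kg·m²/s.
L_i = −I_p ω_p + m v R = −(0.1141)(4.86) + 1.403 = 0.8488 kg·m²/s.
After sticking, I_f = I_p + m R² = 0.1141 + (0.373)(0.429)² = 0.1828 kg·m².
ω_f = L_i / I_f = 0.8488 / 0.1828 = 4.645 rad/s.

|ω_f| ≈ 4.64 rad/s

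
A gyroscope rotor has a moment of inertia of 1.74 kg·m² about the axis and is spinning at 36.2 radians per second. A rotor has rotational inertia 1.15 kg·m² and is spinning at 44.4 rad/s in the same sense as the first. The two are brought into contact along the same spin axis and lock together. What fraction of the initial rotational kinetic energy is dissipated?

fraction ≈ 0.0102

The coupling torques are internal; angular momentum about the shared axis is conserved.
Taking A's sense as positive: L = (1.740)(36.2) + (1.150)(44.4) = 114.0 kg·m²·rad/s.
Combined I = 1.740 + 1.150 = 2.890 kg·m².
ω_f = L / I = 114.0 / 2.890 = 39.46 rad/s.
KE_i = ½ΣIω² = 2274 J; KE_f = ½(2.890)(39.46)² = 2250 J.
Fraction dissipated = (KE_i − KE_f)/KE_i = 0.01024.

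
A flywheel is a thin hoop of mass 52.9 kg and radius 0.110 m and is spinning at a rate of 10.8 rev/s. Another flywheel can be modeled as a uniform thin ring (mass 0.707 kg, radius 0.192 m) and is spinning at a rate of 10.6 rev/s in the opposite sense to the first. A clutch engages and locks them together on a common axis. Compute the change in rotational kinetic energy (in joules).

No external torque acts about the common axis, so total angular momentum is conserved.
Moments of inertia: I_A = (52.9)(0.110)² = 0.6401 kg·m²; I_B = (0.707)(0.192)² = 0.02606 kg·m².
Taking A's sense as positive: L = (0.6401)(10.8) − (0.02606)(10.6) = 6.637 kg·m²·rev/s.
Combined I = 0.6401 + 0.02606 = 0.6662 kg·m².
ω_f = L / I = 6.637 / 0.6662 = 9.963 rev/s.
KE_i = ½ΣIω² = 1532 J; KE_f = ½(0.6662)(62.60)² = 1305 J.

ΔKE ≈ -226 J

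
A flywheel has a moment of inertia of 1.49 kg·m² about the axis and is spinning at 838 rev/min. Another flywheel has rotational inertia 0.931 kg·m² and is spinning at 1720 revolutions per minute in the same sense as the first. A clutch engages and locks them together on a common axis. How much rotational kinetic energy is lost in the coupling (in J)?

The coupling torques are internal; angular momentum about the shared axis is conserved.
Taking A's sense as positive: L = (1.490)(838) + (0.9310)(1720) = 2850 kg·m²·rpm.
Combined I = 1.490 + 0.9310 = 2.421 kg·m².
ω_f = L / I = 2850 / 2.421 = 1177 rpm.
KE_i = ½ΣIω² = 20840 J; KE_f = ½(2.421)(123.3)² = 18400 J.

ΔKE lost ≈ 2440 J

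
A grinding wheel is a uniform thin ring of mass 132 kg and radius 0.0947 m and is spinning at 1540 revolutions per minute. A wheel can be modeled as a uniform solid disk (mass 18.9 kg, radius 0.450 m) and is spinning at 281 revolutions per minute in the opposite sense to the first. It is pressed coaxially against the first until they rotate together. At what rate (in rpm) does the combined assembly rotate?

The coupling torques are internal; angular momentum about the shared axis is conserved.
Moments of inertia: I_A = (132)(0.0947)² = 1.184 kg·m²; I_B = ½(18.9)(0.450)² = 1.914 kg·m².
Taking A's sense as positive: L = (1.184)(1540) − (1.914)(281) = 1285 kg·m²·rpm.
Combined I = 1.184 + 1.914 = 3.097 kg·m².
ω_f = L / I = 1285 / 3.097 = 415.0 rpm.

|ω_f| ≈ 415 rpm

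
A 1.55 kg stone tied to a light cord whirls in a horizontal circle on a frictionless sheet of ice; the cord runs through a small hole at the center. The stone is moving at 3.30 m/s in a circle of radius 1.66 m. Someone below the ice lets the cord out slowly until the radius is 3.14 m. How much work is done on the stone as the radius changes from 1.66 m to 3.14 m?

W ≈ -6.08 J

The only horizontal force on the mass is along the cord (radial), so it exerts no torque about the hole and angular momentum m v r is conserved.
v₂ = v₁ r₁ / r₂ = (3.30)(1.66) / (3.14) = 1.745 m/s.
W = ΔKE = ½m(v₂² − v₁²) = -6.081 J.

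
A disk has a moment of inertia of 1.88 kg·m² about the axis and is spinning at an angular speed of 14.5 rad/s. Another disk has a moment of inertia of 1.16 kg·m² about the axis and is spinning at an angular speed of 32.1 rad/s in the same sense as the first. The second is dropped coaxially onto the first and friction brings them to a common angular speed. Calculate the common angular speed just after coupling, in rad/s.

|ω_f| ≈ 21.2 rad/s

No external torque acts about the common axis, so total angular momentum is conserved.
Taking A's sense as positive: L = (1.880)(14.5) + (1.160)(32.1) = 64.50 kg·m²·rad/s.
Combined I = 1.880 + 1.160 = 3.040 kg·m².
ω_f = L / I = 64.50 / 3.040 = 21.22 rad/s.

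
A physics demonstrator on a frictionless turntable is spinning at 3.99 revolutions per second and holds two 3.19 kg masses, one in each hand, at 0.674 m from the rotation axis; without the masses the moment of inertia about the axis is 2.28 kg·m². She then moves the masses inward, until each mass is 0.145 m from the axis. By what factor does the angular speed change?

With no external torque about the axis, L is conserved: I₁ω₁ = I₂ω₂.
I₁ = 2.28 + 2(3.19)(0.674)² = 5.178 kg·m²; I₂ = 2.28 + 2(3.19)(0.145)² = 2.414 kg·m².
ω₂/ω₁ = I₁/I₂ = 5.178 / 2.414 = 2.145.

ω₂/ω₁ ≈ 2.14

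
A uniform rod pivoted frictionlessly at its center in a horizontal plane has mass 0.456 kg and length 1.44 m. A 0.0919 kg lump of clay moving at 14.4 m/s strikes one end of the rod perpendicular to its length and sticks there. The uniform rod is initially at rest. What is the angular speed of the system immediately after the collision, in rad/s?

|ω_f| ≈ 7.54 rad/s

About the pivot the impulsive forces during the collision are internal, so angular momentum about that axis is conserved.
I_p = (1/12)(0.456)(1.44)² = 0.07880 kg·m². Taking the sense of the lump of clay's angular momentum as positive, L_{lump} = m v R = (0.0919)(14.4)(1.44/2) = 0.9528 kg·m²/s.
L_i = 0 + 0.9528 = 0.9528 kg·m²/s.
After sticking, I_f = I_p + m R² = 0.07880 + (0.0919)(1.44/2)² = 0.1264 kg·m².
ω_f = L_i / I_f = 0.9528 / 0.1264 = 7.536 rad/s.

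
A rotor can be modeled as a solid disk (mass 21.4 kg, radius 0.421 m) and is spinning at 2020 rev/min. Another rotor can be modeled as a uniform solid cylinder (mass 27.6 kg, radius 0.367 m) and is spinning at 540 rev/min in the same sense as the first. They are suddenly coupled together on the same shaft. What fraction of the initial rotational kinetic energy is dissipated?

fraction ≈ 0.248

No external torque acts about the common axis, so total angular momentum is conserved.
Moments of inertia: I_A = ½(21.4)(0.421)² = 1.896 kg·m²; I_B = ½(27.6)(0.367)² = 1.859 kg·m².
Taking A's sense as positive: L = (1.896)(2020) + (1.859)(540) = 4835 kg·m²·rpm.
Combined I = 1.896 + 1.859 = 3.755 kg·m².
ω_f = L / I = 4835 / 3.755 = 1287 rpm.
KE_i = ½ΣIω² = 45400 J; KE_f = ½(3.755)(134.8)² = 34130 J.
Fraction dissipated = (KE_i − KE_f)/KE_i = 0.2483.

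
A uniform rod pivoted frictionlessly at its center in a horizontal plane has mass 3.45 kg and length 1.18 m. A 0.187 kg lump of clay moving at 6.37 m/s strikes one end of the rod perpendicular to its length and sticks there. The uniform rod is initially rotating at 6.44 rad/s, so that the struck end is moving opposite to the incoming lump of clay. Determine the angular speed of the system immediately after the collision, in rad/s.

About the pivot the impulsive forces during the collision are internal, so angular momentum about that axis is conserved.
I_p = (1/12)(3.45)(1.18)² = 0.4003 kg·m². Taking the sense of the lump of clay's angular momentum as positive, L_{lump} = m v R = (0.187)(6.37)(1.18/2) = 0.7028 kg·m²/s.
L_i = −I_p ω_p + m v R = −(0.4003)(6.44) + 0.7028 = -1.875 kg·m²/s.
After sticking, I_f = I_p + m R² = 0.4003 + (0.187)(1.18/2)² = 0.4654 kg·m².
ω_f = L_i / I_f = -1.875 / 0.4654 = -4.029 rad/s.

|ω_f| ≈ 4.03 rad/s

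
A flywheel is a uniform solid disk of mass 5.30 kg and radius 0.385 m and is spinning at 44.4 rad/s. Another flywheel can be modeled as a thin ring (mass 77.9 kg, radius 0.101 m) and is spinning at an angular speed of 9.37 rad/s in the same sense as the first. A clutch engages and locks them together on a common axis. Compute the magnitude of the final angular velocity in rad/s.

The coupling torques are internal; angular momentum about the shared axis is conserved.
Moments of inertia: I_A = ½(5.30)(0.385)² = 0.3928 kg·m²; I_B = (77.9)(0.101)² = 0.7947 kg·m².
Taking A's sense as positive: L = (0.3928)(44.4) + (0.7947)(9.37) = 24.89 kg·m²·rad/s.
Combined I = 0.3928 + 0.7947 = 1.187 kg·m².
ω_f = L / I = 24.89 / 1.187 = 20.96 rad/s.

|ω_f| ≈ 21.0 rad/s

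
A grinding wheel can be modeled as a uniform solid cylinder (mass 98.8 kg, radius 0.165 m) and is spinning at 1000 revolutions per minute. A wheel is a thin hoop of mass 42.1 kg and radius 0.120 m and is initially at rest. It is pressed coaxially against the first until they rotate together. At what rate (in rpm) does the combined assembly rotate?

The coupling torques are internal; angular momentum about the shared axis is conserved.
Moments of inertia: I_A = ½(98.8)(0.165)² = 1.345 kg·m²; I_B = (42.1)(0.120)² = 0.6062 kg·m².
Taking A's sense as positive: L = (1.345)(1000) = 1345 kg·m²·rpm.
Combined I = 1.345 + 0.6062 = 1.951 kg·m².
ω_f = L / I = 1345 / 1.951 = 689.3 rpm.

|ω_f| ≈ 689 rpm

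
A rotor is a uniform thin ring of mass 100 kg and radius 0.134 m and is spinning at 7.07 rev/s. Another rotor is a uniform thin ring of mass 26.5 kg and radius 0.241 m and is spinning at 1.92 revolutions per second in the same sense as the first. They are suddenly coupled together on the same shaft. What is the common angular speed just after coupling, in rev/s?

The coupling torques are internal; angular momentum about the shared axis is conserved.
Moments of inertia: I_A = (100)(0.134)² = 1.796 kg·m²; I_B = (26.5)(0.241)² = 1.539 kg·m².
Taking A's sense as positive: L = (1.796)(7.07) + (1.539)(1.92) = 15.65 kg·m²·rev/s.
Combined I = 1.796 + 1.539 = 3.335 kg·m².
ω_f = L / I = 15.65 / 3.335 = 4.693 rev/s.

|ω_f| ≈ 4.69 rev/s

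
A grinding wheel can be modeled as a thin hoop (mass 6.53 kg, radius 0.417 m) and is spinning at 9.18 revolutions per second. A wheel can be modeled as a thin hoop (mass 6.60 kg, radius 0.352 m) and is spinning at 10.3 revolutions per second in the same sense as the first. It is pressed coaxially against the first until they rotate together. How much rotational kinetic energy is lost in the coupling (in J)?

ΔKE lost ≈ 11.8 J

The coupling torques are internal; angular momentum about the shared axis is conserved.
Moments of inertia: I_A = (6.53)(0.417)² = 1.135 kg·m²; I_B = (6.60)(0.352)² = 0.8178 kg·m².
Taking A's sense as positive: L = (1.135)(9.18) + (0.8178)(10.3) = 18.85 kg·m²·rev/s.
Combined I = 1.135 + 0.8178 = 1.953 kg·m².
ω_f = L / I = 18.85 / 1.953 = 9.649 rev/s.
KE_i = ½ΣIω² = 3601 J; KE_f = ½(1.953)(60.63)² = 3590 J.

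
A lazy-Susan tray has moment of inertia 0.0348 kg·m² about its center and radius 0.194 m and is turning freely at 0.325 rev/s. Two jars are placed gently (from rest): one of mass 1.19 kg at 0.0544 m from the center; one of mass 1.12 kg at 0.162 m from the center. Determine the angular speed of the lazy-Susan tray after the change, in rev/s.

ω_f ≈ 0.167 rev/s

The added mass arrives with no angular momentum about the center, and any external torque about the center is negligible, so the system's angular momentum is conserved.
Added inertia Σmr² = (1.19)(0.0544)² + (1.12)(0.162)² = 0.03291 kg·m²; I_f = 0.03480 + 0.03291 = 0.06771 kg·m².
ω_f = I_p ω_i / I_f = (0.03480)(0.325) / 0.06771 = 0.1670 rev/s.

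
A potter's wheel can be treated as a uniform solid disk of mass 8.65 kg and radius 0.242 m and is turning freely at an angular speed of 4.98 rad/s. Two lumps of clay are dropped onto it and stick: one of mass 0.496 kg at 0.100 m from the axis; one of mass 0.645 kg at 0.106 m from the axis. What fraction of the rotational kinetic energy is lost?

No external torque acts about the axis; L_before = L_after.
I_p = ½(8.65)(0.242)² = 0.2533 kg·m².
Added inertia Σmr² = (0.496)(0.100)² + (0.645)(0.106)² = 0.01221 kg·m²; I_f = 0.2533 + 0.01221 = 0.2655 kg·m².
ω_f = I_p ω_i / I_f = (0.2533)(4.98) / 0.2655 = 4.751 rad/s.
KE_i = ½(0.2533)(4.980 rad/s)² = 3.141 J; KE_f = ½(0.2655)(4.751)² = 2.996 J.
Fraction lost = 0.04598.

fraction ≈ 0.0460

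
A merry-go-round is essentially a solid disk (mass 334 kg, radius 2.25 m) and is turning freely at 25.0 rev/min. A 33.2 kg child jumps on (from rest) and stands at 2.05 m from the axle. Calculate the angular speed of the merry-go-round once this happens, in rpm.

ω_f ≈ 21.5 rpm

No external torque acts about the axle; L_before = L_after.
I_p = ½(334)(2.25)² = 845.4 kg·m².
Added inertia Σmr² = (33.2)(2.05)² = 139.5 kg·m²; I_f = 845.4 + 139.5 = 985.0 kg·m².
ω_f = I_p ω_i / I_f = (845.4)(25.0) / 985.0 = 21.46 rpm.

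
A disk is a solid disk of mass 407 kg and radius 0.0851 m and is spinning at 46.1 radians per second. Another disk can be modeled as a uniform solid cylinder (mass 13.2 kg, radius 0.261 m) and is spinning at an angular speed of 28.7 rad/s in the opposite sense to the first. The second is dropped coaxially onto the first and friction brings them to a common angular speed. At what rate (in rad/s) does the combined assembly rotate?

The coupling torques are internal; angular momentum about the shared axis is conserved.
Moments of inertia: I_A = ½(407)(0.0851)² = 1.474 kg·m²; I_B = ½(13.2)(0.261)² = 0.4496 kg·m².
Taking A's sense as positive: L = (1.474)(46.1) − (0.4496)(28.7) = 55.04 kg·m²·rad/s.
Combined I = 1.474 + 0.4496 = 1.923 kg·m².
ω_f = L / I = 55.04 / 1.923 = 28.61 rad/s.

|ω_f| ≈ 28.6 rad/s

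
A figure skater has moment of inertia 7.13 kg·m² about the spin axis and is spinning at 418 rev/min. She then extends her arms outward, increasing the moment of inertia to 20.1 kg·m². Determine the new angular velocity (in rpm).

ω₂ ≈ 148 rpm

No external torque acts about the spin axis, so angular momentum is conserved.
ω₂ = I₁ω₁ / I₂ = (7.130)(418 rpm) / (20.10) = 148.3 rpm.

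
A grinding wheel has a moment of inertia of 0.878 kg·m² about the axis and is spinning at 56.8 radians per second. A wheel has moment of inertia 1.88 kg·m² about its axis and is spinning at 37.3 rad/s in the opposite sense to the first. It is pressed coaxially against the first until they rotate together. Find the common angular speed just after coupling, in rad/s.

|ω_f| ≈ 7.34 rad/s

No external torque acts about the common axis, so total angular momentum is conserved.
Taking A's sense as positive: L = (0.8780)(56.8) − (1.880)(37.3) = -20.25 kg·m²·rad/s.
Combined I = 0.8780 + 1.880 = 2.758 kg·m².
ω_f = L / I = -20.25 / 2.758 = -7.344 rad/s.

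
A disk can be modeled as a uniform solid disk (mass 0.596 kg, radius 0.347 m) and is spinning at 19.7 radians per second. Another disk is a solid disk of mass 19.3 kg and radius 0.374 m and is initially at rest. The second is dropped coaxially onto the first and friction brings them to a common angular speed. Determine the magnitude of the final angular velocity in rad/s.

|ω_f| ≈ 0.510 rad/s

The coupling torques are internal; angular momentum about the shared axis is conserved.
Moments of inertia: I_A = ½(0.596)(0.347)² = 0.03588 kg·m²; I_B = ½(19.3)(0.374)² = 1.350 kg·m².
Taking A's sense as positive: L = (0.03588)(19.7) = 0.7069 kg·m²·rad/s.
Combined I = 0.03588 + 1.350 = 1.386 kg·m².
ω_f = L / I = 0.7069 / 1.386 = 0.5101 rad/s.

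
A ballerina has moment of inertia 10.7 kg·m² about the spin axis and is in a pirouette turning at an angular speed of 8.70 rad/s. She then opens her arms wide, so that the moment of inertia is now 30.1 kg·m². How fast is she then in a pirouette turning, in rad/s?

Angular momentum about the spin axis is conserved since the torque about it is zero.
ω₂ = I₁ω₁ / I₂ = (10.70)(8.70 rad/s) / (30.10) = 3.093 rad/s.

ω₂ ≈ 3.09 rad/s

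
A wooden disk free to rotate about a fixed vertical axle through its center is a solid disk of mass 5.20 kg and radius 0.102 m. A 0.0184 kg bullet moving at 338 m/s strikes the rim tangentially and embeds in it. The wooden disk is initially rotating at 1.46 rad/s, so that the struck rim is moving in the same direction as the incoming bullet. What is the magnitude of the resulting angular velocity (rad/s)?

The axle reaction passes through the axle and exerts no torque about it; angular momentum about the axle is conserved through the impact.
I_p = ½(5.20)(0.102)² = 0.02705 kg·m². Taking the sense of the bullet's angular momentum as positive, L_{bullet} = m v R = (0.0184)(338)(0.102) = 0.6344 kg·m²/s.
L_i = +I_p ω_p + m v R = +(0.02705)(1.46) + 0.6344 = 0.6739 kg·m²/s.
After sticking, I_f = I_p + m R² = 0.02705 + (0.0184)(0.102)² = 0.02724 kg·m².
ω_f = L_i / I_f = 0.6739 / 0.02724 = 24.74 rad/s.

|ω_f| ≈ 24.7 rad/s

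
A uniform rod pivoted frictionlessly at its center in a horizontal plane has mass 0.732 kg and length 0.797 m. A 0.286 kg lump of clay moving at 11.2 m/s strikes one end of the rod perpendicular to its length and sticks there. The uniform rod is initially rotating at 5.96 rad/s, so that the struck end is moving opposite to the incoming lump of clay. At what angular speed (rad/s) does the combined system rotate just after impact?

About the pivot the impulsive forces during the collision are internal, so angular momentum about that axis is conserved.
I_p = (1/12)(0.732)(0.797)² = 0.03875 kg·m². Taking the sense of the lump of clay's angular momentum as positive, L_{lump} = m v R = (0.286)(11.2)(0.797/2) = 1.276 kg·m²/s.
L_i = −I_p ω_p + m v R = −(0.03875)(5.96) + 1.276 = 1.046 kg·m²/s.
After sticking, I_f = I_p + m R² = 0.03875 + (0.286)(0.797/2)² = 0.08417 kg·m².
ω_f = L_i / I_f = 1.046 / 0.08417 = 12.42 rad/s.

|ω_f| ≈ 12.4 rad/s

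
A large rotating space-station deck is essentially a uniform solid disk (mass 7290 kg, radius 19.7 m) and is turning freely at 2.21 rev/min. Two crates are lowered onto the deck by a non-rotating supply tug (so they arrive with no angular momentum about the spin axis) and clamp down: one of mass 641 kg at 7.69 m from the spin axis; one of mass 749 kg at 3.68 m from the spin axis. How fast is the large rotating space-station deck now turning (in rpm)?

ω_f ≈ 2.14 rpm

The added mass arrives with no angular momentum about the spin axis, and any external torque about the spin axis is negligible, so the system's angular momentum is conserved.
I_p = ½(7290)(19.7)² = 1.415e+06 kg·m².
Added inertia Σmr² = (641)(7.69)² + (749)(3.68)² = 48050 kg·m²; I_f = 1.415e+06 + 48050 = 1.463e+06 kg·m².
ω_f = I_p ω_i / I_f = (1.415e+06)(2.21) / 1.463e+06 = 2.137 rpm.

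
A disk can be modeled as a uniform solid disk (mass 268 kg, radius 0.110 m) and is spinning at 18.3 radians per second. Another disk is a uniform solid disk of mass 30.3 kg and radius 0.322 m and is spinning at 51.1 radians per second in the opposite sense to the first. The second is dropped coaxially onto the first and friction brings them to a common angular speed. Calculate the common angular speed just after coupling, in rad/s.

The coupling torques are internal; angular momentum about the shared axis is conserved.
Moments of inertia: I_A = ½(268)(0.110)² = 1.621 kg·m²; I_B = ½(30.3)(0.322)² = 1.571 kg·m².
Taking A's sense as positive: L = (1.621)(18.3) − (1.571)(51.1) = -50.60 kg·m²·rad/s.
Combined I = 1.621 + 1.571 = 3.192 kg·m².
ω_f = L / I = -50.60 / 3.192 = -15.85 rad/s.

|ω_f| ≈ 15.9 rad/s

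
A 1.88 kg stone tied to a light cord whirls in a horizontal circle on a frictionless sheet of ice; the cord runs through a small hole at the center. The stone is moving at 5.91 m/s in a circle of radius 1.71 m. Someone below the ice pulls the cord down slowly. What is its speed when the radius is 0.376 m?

v₂ ≈ 26.9 m/s

The only horizontal force on the mass is along the cord (radial), so it exerts no torque about the hole and angular momentum m v r is conserved.
v₂ = v₁ r₁ / r₂ = (5.91)(1.71) / (0.376) = 26.88 m/s.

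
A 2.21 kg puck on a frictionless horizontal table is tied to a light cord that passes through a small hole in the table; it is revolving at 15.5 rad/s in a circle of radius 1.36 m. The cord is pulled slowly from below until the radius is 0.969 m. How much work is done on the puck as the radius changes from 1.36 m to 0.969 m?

The constraining force is radial, so m r² ω about the center is conserved.
ω₂ = ω₁ (r₁/r₂)² = (15.5)(1.36/0.969)² = 30.53 rad/s.
W = ΔKE = ½m(v₂² − v₁²) = 476.2 J.

W ≈ 476 J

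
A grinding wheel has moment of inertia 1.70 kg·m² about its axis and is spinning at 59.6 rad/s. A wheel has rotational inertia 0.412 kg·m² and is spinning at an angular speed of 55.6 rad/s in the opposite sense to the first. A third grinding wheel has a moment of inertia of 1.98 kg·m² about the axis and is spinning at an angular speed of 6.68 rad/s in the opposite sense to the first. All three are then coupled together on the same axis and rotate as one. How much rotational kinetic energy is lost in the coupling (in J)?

The coupling torques are internal; angular momentum about the shared axis is conserved.
Taking A's sense as positive: L = (1.700)(59.6) − (0.4120)(55.6) − (1.980)(6.68) = 65.19 kg·m²·rad/s.
Combined I = 1.700 + 0.4120 + 1.980 = 4.092 kg·m².
ω_f = L / I = 65.19 / 4.092 = 15.93 rad/s.
KE_i = ½ΣIω² = 3700 J; KE_f = ½(4.092)(15.93)² = 519.2 J.

ΔKE lost ≈ 3180 J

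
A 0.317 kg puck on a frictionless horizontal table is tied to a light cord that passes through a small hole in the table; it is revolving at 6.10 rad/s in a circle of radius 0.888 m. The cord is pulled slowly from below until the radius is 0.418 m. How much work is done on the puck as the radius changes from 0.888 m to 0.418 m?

W ≈ 16.3 J

No torque about the axis ⇒ m r₁² ω₁ = m r₂² ω₂.
ω₂ = ω₁ (r₁/r₂)² = (6.10)(0.888/0.418)² = 27.53 rad/s.
W = ΔKE = ½m(v₂² − v₁²) = 16.34 J.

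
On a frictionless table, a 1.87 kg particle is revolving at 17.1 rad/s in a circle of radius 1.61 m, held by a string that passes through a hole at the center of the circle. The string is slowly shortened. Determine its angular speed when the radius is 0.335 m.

No torque about the axis ⇒ m r₁² ω₁ = m r₂² ω₂.
ω₂ = ω₁ (r₁/r₂)² = (17.1)(1.61/0.335)² = 395.0 rad/s.

ω₂ ≈ 395 rad/s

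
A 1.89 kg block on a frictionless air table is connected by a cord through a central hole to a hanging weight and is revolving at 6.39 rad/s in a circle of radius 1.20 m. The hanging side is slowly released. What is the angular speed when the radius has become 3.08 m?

The constraining force is radial, so m r² ω about the center is conserved.
ω₂ = ω₁ (r₁/r₂)² = (6.39)(1.20/3.08)² = 0.9700 rad/s.

ω₂ ≈ 0.970 rad/s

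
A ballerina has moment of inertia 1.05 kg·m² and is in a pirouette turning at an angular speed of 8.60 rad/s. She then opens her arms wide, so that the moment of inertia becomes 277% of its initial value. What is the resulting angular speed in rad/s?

Angular momentum about the spin axis is conserved since the torque about it is zero.
I₂ = 2.77 × 1.05 = 2.909 kg·m².
ω₂ = I₁ω₁ / I₂ = (1.050)(8.60 rad/s) / (2.909) = 3.105 rad/s.

ω₂ ≈ 3.10 rad/s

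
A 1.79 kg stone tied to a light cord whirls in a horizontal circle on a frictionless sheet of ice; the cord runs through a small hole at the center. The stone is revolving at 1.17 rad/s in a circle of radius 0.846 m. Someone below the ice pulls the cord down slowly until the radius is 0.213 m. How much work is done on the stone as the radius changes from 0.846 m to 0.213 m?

W ≈ 13.0 J

The constraining force is radial, so m r² ω about the center is conserved.
ω₂ = ω₁ (r₁/r₂)² = (1.17)(0.846/0.213)² = 18.46 rad/s.
W = ΔKE = ½m(v₂² − v₁²) = 12.96 J.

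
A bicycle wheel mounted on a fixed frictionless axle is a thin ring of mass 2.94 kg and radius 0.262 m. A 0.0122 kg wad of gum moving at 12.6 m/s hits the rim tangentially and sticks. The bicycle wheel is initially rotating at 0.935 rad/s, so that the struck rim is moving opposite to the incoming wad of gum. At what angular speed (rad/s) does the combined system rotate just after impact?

|ω_f| ≈ 0.732 rad/s

The axle reaction passes through the axle and exerts no torque about it; angular momentum about the axle is conserved through the impact.
I_p = (2.94)(0.262)² = 0.2018 kg·m². Taking the sense of the wad of gum's angular momentum as positive, L_{wad} = m v R = (0.0122)(12.6)(0.262) = 0.04027 kg·m²/s.
L_i = −I_p ω_p + m v R = −(0.2018)(0.935) + 0.04027 = -0.1484 kg·m²/s.
After sticking, I_f = I_p + m R² = 0.2018 + (0.0122)(0.262)² = 0.2027 kg·m².
ω_f = L_i / I_f = -0.1484 / 0.2027 = -0.7324 rad/s.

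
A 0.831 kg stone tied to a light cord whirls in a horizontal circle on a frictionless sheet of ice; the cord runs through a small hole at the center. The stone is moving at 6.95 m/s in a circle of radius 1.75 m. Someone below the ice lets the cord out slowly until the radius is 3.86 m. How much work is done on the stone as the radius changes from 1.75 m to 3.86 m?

W ≈ -15.9 J

Central (radial) force ⇒ zero torque about the center ⇒ m v r is constant.
v₂ = v₁ r₁ / r₂ = (6.95)(1.75) / (3.86) = 3.151 m/s.
W = ΔKE = ½m(v₂² − v₁²) = -15.94 J.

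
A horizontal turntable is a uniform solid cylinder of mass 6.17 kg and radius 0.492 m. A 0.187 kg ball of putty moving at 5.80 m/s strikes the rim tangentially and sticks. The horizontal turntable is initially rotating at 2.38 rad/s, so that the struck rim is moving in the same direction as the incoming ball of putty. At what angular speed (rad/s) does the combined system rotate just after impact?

|ω_f| ≈ 2.92 rad/s

About the axle the impulsive forces during the collision are internal, so angular momentum about that axis is conserved.
I_p = ½(6.17)(0.492)² = 0.7468 kg·m². Taking the sense of the ball of putty's angular momentum as positive, L_{ball} = m v R = (0.187)(5.80)(0.492) = 0.5336 kg·m²/s.
L_i = +I_p ω_p + m v R = +(0.7468)(2.38) + 0.5336 = 2.311 kg·m²/s.
After sticking, I_f = I_p + m R² = 0.7468 + (0.187)(0.492)² = 0.7920 kg·m².
ω_f = L_i / I_f = 2.311 / 0.7920 = 2.918 rad/s.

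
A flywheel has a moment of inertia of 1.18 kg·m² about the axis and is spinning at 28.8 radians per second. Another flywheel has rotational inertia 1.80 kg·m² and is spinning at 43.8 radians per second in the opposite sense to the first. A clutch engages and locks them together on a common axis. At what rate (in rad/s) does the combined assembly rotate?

|ω_f| ≈ 15.1 rad/s

No external torque acts about the common axis, so total angular momentum is conserved.
Taking A's sense as positive: L = (1.180)(28.8) − (1.800)(43.8) = -44.86 kg·m²·rad/s.
Combined I = 1.180 + 1.800 = 2.980 kg·m².
ω_f = L / I = -44.86 / 2.980 = -15.05 rad/s.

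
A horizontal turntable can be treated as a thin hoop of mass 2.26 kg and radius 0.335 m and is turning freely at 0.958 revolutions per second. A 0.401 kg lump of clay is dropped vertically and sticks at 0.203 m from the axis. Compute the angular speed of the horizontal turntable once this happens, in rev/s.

ω_f ≈ 0.899 rev/s

The added mass arrives with no angular momentum about the axis, and any external torque about the axis is negligible, so the system's angular momentum is conserved.
I_p = (2.26)(0.335)² = 0.2536 kg·m².
Added inertia Σmr² = (0.401)(0.203)² = 0.01652 kg·m²; I_f = 0.2536 + 0.01652 = 0.2702 kg·m².
ω_f = I_p ω_i / I_f = (0.2536)(0.958) / 0.2702 = 0.8994 rev/s.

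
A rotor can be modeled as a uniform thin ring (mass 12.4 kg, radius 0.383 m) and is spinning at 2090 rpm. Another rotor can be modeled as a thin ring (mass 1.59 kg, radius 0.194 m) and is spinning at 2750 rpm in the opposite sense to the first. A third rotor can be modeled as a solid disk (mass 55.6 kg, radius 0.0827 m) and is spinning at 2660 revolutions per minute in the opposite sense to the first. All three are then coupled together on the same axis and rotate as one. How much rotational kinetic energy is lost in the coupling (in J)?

The coupling torques are internal; angular momentum about the shared axis is conserved.
Moments of inertia: I_A = (12.4)(0.383)² = 1.819 kg·m²; I_B = (1.59)(0.194)² = 0.05984 kg·m²; I_C = ½(55.6)(0.0827)² = 0.1901 kg·m².
Taking A's sense as positive: L = (1.819)(2090) − (0.05984)(2750) − (0.1901)(2660) = 3131 kg·m²·rpm.
Combined I = 1.819 + 0.05984 + 0.1901 = 2.069 kg·m².
ω_f = L / I = 3131 / 2.069 = 1513 rpm.
KE_i = ½ΣIω² = 53420 J; KE_f = ½(2.069)(158.5)² = 25990 J.

ΔKE lost ≈ 27400 J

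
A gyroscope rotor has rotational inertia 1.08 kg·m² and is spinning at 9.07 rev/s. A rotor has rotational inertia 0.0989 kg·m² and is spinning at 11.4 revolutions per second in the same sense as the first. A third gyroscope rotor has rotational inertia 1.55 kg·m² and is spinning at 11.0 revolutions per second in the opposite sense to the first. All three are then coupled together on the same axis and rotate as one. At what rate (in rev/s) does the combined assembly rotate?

The coupling torques are internal; angular momentum about the shared axis is conserved.
Taking A's sense as positive: L = (1.080)(9.07) + (0.09890)(11.4) − (1.550)(11.0) = -6.127 kg·m²·rev/s.
Combined I = 1.080 + 0.09890 + 1.550 = 2.729 kg·m².
ω_f = L / I = -6.127 / 2.729 = -2.245 rev/s.

|ω_f| ≈ 2.25 rev/s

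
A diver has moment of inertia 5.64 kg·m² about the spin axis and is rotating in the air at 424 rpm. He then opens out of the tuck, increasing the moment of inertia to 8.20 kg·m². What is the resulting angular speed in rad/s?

Angular momentum about the spin axis is conserved since the torque about it is zero.
ω₂ = I₁ω₁ / I₂ = (5.640)(424 rpm) / (8.200) = 291.6 rpm = 30.54 rad/s.

ω₂ ≈ 30.5 rad/s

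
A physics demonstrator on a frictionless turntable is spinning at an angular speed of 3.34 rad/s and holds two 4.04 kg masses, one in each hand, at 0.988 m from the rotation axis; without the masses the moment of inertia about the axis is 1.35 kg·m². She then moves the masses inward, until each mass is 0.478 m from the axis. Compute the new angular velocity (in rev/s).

ω₂ ≈ 1.54 rev/s

Angular momentum about the spin axis is conserved since the torque about it is zero.
I₁ = 1.35 + 2(4.04)(0.988)² = 9.237 kg·m²; I₂ = 1.35 + 2(4.04)(0.478)² = 3.196 kg·m².
ω₂ = I₁ω₁ / I₂ = (9.237)(3.34 rad/s) / (3.196) = 9.653 rad/s = 1.536 rev/s.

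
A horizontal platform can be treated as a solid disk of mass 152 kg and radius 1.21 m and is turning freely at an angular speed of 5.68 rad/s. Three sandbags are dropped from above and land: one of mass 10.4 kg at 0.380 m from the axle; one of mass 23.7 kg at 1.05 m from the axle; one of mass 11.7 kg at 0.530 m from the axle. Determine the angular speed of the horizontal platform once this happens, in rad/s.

ω_f ≈ 4.44 rad/s

No external torque acts about the axle; L_before = L_after.
I_p = ½(152)(1.21)² = 111.3 kg·m².
Added inertia Σmr² = (10.4)(0.380)² + (23.7)(1.05)² + (11.7)(0.530)² = 30.92 kg·m²; I_f = 111.3 + 30.92 = 142.2 kg·m².
ω_f = I_p ω_i / I_f = (111.3)(5.68) / 142.2 = 4.445 rad/s.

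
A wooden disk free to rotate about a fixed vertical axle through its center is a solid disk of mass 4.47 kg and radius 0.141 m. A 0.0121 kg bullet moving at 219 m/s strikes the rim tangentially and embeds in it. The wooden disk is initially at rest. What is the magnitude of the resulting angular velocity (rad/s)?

About the axle the impulsive forces during the collision are internal, so angular momentum about that axis is conserved.
I_p = ½(4.47)(0.141)² = 0.04443 kg·m². Taking the sense of the bullet's angular momentum as positive, L_{bullet} = m v R = (0.0121)(219)(0.141) = 0.3736 kg·m²/s.
L_i = 0 + 0.3736 = 0.3736 kg·m²/s.
After sticking, I_f = I_p + m R² = 0.04443 + (0.0121)(0.141)² = 0.04467 kg·m².
ω_f = L_i / I_f = 0.3736 / 0.04467 = 8.363 rad/s.

|ω_f| ≈ 8.36 rad/s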